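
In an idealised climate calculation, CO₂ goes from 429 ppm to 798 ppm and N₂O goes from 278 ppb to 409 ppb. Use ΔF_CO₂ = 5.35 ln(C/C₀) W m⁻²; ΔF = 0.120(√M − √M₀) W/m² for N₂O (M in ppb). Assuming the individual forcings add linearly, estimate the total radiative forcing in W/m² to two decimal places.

CO₂: 5.35 × ln(798/429) = 5.35 × ln(1.86014) = 5.35 × 0.62065 = 3.3205 W/m².
N₂O: 0.120 × (√409 − √278) = 0.120 × (20.2237 − 16.6733) = 0.120 × 3.5504 = 0.4260 W/m².
Total ΔF = 3.3205 + 0.4260 = 3.7465 W/m².

ΔF = 3.75 W/m²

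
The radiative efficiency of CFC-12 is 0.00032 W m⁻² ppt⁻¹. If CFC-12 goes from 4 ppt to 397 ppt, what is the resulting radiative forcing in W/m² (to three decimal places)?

CFC-12: ΔF = 0.00032 × (397 − 4) = 0.00032 × 393 = 0.1258 W/m².

ΔF = 0.126 W/m²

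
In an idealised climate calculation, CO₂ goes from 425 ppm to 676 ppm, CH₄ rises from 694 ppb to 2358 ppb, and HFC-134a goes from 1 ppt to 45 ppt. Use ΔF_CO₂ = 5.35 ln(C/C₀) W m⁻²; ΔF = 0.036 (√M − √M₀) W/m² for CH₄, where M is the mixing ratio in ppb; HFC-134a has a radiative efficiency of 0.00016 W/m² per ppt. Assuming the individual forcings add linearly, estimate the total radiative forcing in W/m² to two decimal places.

CO₂: 5.35 × ln(676/425) = 5.35 × ln(1.59059) = 5.35 × 0.46411 = 2.4830 W/m².
CH₄: 0.036 × (√2358 − √694) = 0.036 × (48.5592 − 26.3439) = 0.036 × 22.2153 = 0.7998 W/m².
HFC-134a: ΔF = 0.00016 × (45 − 1) = 0.00016 × 44 = 0.0070 W/m².
Total ΔF = 2.4830 + 0.7998 + 0.0070 = 3.2898 W/m².

ΔF = 3.29 W/m²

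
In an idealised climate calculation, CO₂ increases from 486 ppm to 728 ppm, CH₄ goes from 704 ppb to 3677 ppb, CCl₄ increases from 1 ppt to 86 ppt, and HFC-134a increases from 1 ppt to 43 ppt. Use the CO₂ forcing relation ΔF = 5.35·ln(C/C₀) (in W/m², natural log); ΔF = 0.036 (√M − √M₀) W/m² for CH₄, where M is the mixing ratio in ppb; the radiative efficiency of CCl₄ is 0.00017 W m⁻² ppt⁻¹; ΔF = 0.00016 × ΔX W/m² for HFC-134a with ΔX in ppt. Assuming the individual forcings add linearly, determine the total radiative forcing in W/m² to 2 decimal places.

CO₂: 5.35 × ln(728/486) = 5.35 × ln(1.49794) = 5.35 × 0.40409 = 2.1619 W/m².
CH₄: 0.036 × (√3677 − √704) = 0.036 × (60.6383 − 26.5330) = 0.036 × 34.1053 = 1.2278 W/m².
CCl₄: ΔF = 0.00017 × (86 − 1) = 0.00017 × 85 = 0.0145 W/m².
HFC-134a: ΔF = 0.00016 × (43 − 1) = 0.00016 × 42 = 0.0067 W/m².
Total ΔF = 2.1619 + 1.2278 + 0.0145 + 0.0067 = 3.4109 W/m².

ΔF = 3.41 W/m²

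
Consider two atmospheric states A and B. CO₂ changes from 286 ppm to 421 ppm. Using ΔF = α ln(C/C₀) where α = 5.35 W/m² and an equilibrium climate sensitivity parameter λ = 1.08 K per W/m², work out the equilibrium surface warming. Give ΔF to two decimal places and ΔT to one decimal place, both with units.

ΔF = 2.07 W/m²; ΔT = 2.2 K

CO₂: 5.35 × ln(421/286) = 5.35 × ln(1.47203) = 5.35 × 0.38664 = 2.0685 W/m².
ΔT = λ ΔF = 1.08 × 2.07 = 2.2356 K.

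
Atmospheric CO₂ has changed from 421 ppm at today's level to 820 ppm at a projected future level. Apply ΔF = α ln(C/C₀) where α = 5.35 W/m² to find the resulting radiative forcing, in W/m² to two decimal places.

ΔF = 3.57 W/m²

CO₂: 5.35 × ln(820/421) = 5.35 × ln(1.94774) = 5.35 × 0.66667 = 3.5667 W/m².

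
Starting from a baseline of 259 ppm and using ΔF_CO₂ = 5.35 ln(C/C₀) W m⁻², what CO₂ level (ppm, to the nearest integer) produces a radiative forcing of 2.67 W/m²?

Set 5.35 ln(C/259) = 2.67, so ln(C/259) = 2.67/5.35 = 0.49907.
Then C/259 = e^0.49907 = 1.64719, giving C = 259 × 1.64719 = 426.62 ppm.

C ≈ 427 ppm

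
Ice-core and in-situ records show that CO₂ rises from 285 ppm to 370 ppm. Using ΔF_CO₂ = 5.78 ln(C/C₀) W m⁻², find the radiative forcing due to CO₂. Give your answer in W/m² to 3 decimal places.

ΔF = 1.509 W/m²

CO₂: 5.78 × ln(370/285) = 5.78 × ln(1.29825) = 5.78 × 0.26102 = 1.5087 W/m².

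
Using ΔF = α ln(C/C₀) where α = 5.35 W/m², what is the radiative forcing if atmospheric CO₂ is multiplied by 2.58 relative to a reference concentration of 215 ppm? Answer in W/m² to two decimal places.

ΔF = 5.07 W/m²

Because the forcing depends only on the ratio C/C₀, the initial concentration does not enter.
ΔF = 5.35 × ln(2.58) = 5.35 × 0.94779 = 5.0707 W/m².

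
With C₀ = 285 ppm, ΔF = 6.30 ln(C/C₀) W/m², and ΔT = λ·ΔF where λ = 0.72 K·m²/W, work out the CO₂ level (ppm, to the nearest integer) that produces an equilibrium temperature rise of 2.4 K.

C ≈ 484 ppm

Required forcing: ΔF = ΔT/λ = 2.4/0.72 = 3.3333 W/m².
Then ln(C/285) = ΔF/6.30 = 3.3333/6.30 = 0.52910.
So C = 285 × e^0.52910 = 285 × 1.69740 = 483.76 ppm.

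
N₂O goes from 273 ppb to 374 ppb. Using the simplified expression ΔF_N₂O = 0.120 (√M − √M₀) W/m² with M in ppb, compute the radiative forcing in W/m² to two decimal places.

N₂O: 0.120 × (√374 − √273) = 0.120 × (19.3391 − 16.5227) = 0.120 × 2.8164 = 0.3380 W/m².

ΔF = 0.34 W/m²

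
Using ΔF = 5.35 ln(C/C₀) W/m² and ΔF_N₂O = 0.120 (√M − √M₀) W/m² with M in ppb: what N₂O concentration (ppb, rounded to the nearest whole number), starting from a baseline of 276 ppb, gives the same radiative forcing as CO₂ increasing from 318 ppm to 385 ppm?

M ≈ 632 ppb

CO₂ forcing: 5.35 × ln(385/318) = 5.35 × 0.191192 = 1.02288 W/m².
Set 0.120(√M − √276) = 1.02288: √M = 1.02288/0.120 + √276 = 8.5240 + 16.6132 = 25.1372.
M = (25.1372)² = 631.88 ppb.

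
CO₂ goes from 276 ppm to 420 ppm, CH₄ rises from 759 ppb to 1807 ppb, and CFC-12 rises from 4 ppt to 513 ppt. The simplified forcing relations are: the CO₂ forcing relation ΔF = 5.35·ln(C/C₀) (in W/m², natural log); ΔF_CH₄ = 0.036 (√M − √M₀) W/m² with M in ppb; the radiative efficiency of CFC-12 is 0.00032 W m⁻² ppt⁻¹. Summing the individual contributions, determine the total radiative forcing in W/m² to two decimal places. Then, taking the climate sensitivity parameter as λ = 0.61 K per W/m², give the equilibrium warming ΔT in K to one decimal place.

CO₂: 5.35 × ln(420/276) = 5.35 × ln(1.52174) = 5.35 × 0.41985 = 2.2462 W/m².
CH₄: 0.036 × (√1807 − √759) = 0.036 × (42.5088 − 27.5500) = 0.036 × 14.9588 = 0.5385 W/m².
CFC-12: ΔF = 0.00032 × (513 − 4) = 0.00032 × 509 = 0.1629 W/m².
Total ΔF = 2.2462 + 0.5385 + 0.1629 = 2.9476 W/m².
ΔT = λ ΔF = 0.61 × 2.95 = 1.7995 K.

ΔF = 2.95 W/m²; ΔT = 1.8 K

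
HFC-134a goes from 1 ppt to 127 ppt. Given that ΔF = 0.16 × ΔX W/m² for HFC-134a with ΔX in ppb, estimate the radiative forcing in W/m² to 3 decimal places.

ΔF = 0.020 W/m²

HFC-134a: Δ = 127 − 1 = 126 ppt = 0.126 ppb; ΔF = 0.16 × 0.126 = 0.0202 W/m².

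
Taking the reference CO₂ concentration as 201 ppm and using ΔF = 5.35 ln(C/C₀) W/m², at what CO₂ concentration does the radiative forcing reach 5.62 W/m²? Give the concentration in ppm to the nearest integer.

Set 5.35 ln(C/201) = 5.62, so ln(C/201) = 5.62/5.35 = 1.05047.
Then C/201 = e^1.05047 = 2.85899, giving C = 201 × 2.85899 = 574.66 ppm.

C ≈ 575 ppm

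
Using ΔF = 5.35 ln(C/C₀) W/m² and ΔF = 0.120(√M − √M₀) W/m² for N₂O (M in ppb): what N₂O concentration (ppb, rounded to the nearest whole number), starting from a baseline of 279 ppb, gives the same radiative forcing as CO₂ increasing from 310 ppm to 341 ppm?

CO₂ forcing: 5.35 × ln(341/310) = 5.35 × 0.095310 = 0.50991 W/m².
Set 0.120(√M − √279) = 0.50991: √M = 0.50991/0.120 + √279 = 4.2493 + 16.7033 = 20.9526.
M = (20.9526)² = 439.01 ppb.

M ≈ 439 ppb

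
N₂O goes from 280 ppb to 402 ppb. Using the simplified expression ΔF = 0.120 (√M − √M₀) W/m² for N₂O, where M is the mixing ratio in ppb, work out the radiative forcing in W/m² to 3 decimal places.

ΔF = 0.398 W/m²

N₂O: 0.120 × (√402 − √280) = 0.120 × (20.0499 − 16.7332) = 0.120 × 3.3167 = 0.3980 W/m².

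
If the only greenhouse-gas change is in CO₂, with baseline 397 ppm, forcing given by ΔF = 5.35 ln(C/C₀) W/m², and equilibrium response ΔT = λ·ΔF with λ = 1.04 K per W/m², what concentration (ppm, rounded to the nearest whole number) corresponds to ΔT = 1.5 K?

C ≈ 520 ppm

Required forcing: ΔF = ΔT/λ = 1.5/1.04 = 1.4423 W/m².
Then ln(C/397) = ΔF/5.35 = 1.4423/5.35 = 0.26959.
So C = 397 × e^0.26959 = 397 × 1.30943 = 519.84 ppm.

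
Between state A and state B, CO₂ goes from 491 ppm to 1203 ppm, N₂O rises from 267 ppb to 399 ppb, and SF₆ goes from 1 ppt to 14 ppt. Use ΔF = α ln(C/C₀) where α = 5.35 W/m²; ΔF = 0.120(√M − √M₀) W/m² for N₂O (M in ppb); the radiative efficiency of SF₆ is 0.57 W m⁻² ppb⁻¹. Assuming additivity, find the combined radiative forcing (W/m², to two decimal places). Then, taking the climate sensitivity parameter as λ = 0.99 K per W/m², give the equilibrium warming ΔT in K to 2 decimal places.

CO₂: 5.35 × ln(1203/491) = 5.35 × ln(2.45010) = 5.35 × 0.89613 = 4.7943 W/m².
N₂O: 0.120 × (√399 − √267) = 0.120 × (19.9750 − 16.3401) = 0.120 × 3.6349 = 0.4362 W/m².
SF₆: Δ = 14 − 1 = 13 ppt = 0.013 ppb; ΔF = 0.57 × 0.013 = 0.0074 W/m².
Total ΔF = 4.7943 + 0.4362 + 0.0074 = 5.2379 W/m².
ΔT = λ ΔF = 0.99 × 5.24 = 5.1876 K.

ΔF = 5.24 W/m²; ΔT = 5.19 K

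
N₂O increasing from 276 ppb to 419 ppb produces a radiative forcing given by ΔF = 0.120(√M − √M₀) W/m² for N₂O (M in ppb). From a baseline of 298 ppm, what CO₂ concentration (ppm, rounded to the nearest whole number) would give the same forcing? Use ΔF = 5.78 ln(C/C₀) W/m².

C ≈ 323 ppm

N₂O forcing: 0.120 × (√419 − √276) = 0.120 × (20.4695 − 16.6132) = 0.120 × 3.8563 = 0.46276 W/m².
Set 5.78 ln(C/298) = 0.46276: ln(C/298) = 0.46276/5.78 = 0.08006, so C = 298 × e^0.08006 = 298 × 1.08335 = 322.84 ppm.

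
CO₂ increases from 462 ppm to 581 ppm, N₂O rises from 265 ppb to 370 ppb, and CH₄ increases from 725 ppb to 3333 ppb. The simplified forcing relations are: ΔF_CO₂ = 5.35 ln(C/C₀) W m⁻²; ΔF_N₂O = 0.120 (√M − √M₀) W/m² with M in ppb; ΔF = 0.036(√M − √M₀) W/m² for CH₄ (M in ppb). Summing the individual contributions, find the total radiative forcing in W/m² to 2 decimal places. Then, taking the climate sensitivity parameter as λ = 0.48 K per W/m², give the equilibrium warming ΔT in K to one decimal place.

ΔF = 2.69 W/m²; ΔT = 1.3 K

CO₂: 5.35 × ln(581/462) = 5.35 × ln(1.25758) = 5.35 × 0.22919 = 1.2262 W/m².
N₂O: 0.120 × (√370 − √265) = 0.120 × (19.2354 − 16.2788) = 0.120 × 2.9566 = 0.3548 W/m².
CH₄: 0.036 × (√3333 − √725) = 0.036 × (57.7321 − 26.9258) = 0.036 × 30.8063 = 1.1090 W/m².
Total ΔF = 1.2262 + 0.3548 + 1.1090 = 2.6900 W/m².
ΔT = λ ΔF = 0.48 × 2.69 = 1.2912 K.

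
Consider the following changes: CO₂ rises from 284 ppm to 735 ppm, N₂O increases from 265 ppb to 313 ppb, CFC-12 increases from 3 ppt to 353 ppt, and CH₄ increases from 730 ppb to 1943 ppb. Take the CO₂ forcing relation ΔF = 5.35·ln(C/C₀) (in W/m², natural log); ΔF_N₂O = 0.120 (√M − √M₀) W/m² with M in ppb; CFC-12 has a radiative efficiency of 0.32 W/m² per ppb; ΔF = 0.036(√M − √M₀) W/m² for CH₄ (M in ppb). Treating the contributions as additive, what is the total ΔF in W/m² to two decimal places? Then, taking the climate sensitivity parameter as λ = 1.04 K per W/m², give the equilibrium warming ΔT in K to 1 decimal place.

CO₂: 5.35 × ln(735/284) = 5.35 × ln(2.58803) = 5.35 × 0.95090 = 5.0873 W/m².
N₂O: 0.120 × (√313 − √265) = 0.120 × (17.6918 − 16.2788) = 0.120 × 1.4130 = 0.1696 W/m².
CFC-12: Δ = 353 − 3 = 350 ppt = 0.350 ppb; ΔF = 0.32 × 0.350 = 0.1120 W/m².
CH₄: 0.036 × (√1943 − √730) = 0.036 × (44.0795 − 27.0185) = 0.036 × 17.0610 = 0.6142 W/m².
Total ΔF = 5.0873 + 0.1696 + 0.1120 + 0.6142 = 5.9831 W/m².
ΔT = λ ΔF = 1.04 × 5.98 = 6.2192 K.

ΔF = 5.98 W/m²; ΔT = 6.2 K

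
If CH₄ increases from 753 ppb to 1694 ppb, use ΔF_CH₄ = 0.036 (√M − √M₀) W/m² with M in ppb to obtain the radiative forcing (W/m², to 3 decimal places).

CH₄: 0.036 × (√1694 − √753) = 0.036 × (41.1582 − 27.4408) = 0.036 × 13.7174 = 0.4938 W/m².

ΔF = 0.494 W/m²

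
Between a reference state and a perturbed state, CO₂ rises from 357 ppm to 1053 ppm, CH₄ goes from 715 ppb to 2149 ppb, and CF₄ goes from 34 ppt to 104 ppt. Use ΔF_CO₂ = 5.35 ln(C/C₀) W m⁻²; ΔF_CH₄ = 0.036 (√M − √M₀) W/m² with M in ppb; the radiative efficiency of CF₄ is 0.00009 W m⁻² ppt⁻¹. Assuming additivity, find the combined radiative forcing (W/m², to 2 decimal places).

ΔF = 6.50 W/m²

CO₂: 5.35 × ln(1053/357) = 5.35 × ln(2.94958) = 5.35 × 1.08166 = 5.7869 W/m².
CH₄: 0.036 × (√2149 − √715) = 0.036 × (46.3573 − 26.7395) = 0.036 × 19.6178 = 0.7062 W/m².
CF₄: ΔF = 0.00009 × (104 − 34) = 0.00009 × 70 = 0.0063 W/m².
Total ΔF = 5.7869 + 0.7062 + 0.0063 = 6.4994 W/m².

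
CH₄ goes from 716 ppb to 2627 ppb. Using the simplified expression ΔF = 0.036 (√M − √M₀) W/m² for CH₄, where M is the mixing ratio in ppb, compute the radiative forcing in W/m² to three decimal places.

CH₄: 0.036 × (√2627 − √716) = 0.036 × (51.2543 − 26.7582) = 0.036 × 24.4961 = 0.8819 W/m².

ΔF = 0.882 W/m²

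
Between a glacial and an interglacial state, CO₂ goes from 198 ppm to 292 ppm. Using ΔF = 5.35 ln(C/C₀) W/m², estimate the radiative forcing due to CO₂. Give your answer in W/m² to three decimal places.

CO₂: 5.35 × ln(292/198) = 5.35 × ln(1.47475) = 5.35 × 0.38849 = 2.0784 W/m².

ΔF = 2.078 W/m²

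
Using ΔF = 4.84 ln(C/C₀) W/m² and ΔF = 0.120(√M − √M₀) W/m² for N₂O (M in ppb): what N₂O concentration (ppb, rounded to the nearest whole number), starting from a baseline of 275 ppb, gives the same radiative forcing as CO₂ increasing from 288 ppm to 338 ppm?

M ≈ 531 ppb

CO₂ forcing: 4.84 × ln(338/288) = 4.84 × 0.160085 = 0.77481 W/m².
Set 0.120(√M − √275) = 0.77481: √M = 0.77481/0.120 + √275 = 6.4568 + 16.5831 = 23.0399.
M = (23.0399)² = 530.84 ppb.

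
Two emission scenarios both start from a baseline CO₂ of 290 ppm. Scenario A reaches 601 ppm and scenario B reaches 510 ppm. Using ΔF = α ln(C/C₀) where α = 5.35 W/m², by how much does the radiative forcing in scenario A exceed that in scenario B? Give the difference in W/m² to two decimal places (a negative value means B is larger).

ΔF_A − ΔF_B = 0.88 W/m²

ΔF_A = 5.35 ln(601/290) = 5.35 × 0.72871 = 3.8986 W/m².
ΔF_B = 5.35 ln(510/290) = 5.35 × 0.56453 = 3.0202 W/m².
Difference: 3.8986 − 3.0202 = 0.8784 W/m².
(Equivalently, ΔF_A − ΔF_B = 5.35 ln(601/510) = 5.35 × 0.16418 = 0.8784 W/m².)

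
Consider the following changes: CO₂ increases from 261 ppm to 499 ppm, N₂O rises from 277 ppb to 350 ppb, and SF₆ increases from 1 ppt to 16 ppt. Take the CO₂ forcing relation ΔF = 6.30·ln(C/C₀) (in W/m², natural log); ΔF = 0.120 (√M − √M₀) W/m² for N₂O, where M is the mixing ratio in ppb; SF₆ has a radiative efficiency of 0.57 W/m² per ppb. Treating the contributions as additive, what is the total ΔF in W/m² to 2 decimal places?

CO₂: 6.30 × ln(499/261) = 6.30 × ln(1.91188) = 6.30 × 0.64809 = 4.0830 W/m².
N₂O: 0.120 × (√350 − √277) = 0.120 × (18.7083 − 16.6433) = 0.120 × 2.0650 = 0.2478 W/m².
SF₆: Δ = 16 − 1 = 15 ppt = 0.015 ppb; ΔF = 0.57 × 0.015 = 0.0086 W/m².
Total ΔF = 4.0830 + 0.2478 + 0.0086 = 4.3394 W/m².

ΔF = 4.34 W/m²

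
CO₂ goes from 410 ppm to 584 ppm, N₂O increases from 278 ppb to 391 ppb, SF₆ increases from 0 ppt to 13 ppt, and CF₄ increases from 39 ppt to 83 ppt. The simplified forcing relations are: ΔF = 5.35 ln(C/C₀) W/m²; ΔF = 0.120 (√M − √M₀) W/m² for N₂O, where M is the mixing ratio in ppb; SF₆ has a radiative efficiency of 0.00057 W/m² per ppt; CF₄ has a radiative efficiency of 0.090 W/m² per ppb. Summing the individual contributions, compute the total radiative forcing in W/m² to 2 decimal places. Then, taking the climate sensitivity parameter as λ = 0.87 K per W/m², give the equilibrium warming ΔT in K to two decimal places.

ΔF = 2.28 W/m²; ΔT = 1.98 K

CO₂: 5.35 × ln(584/410) = 5.35 × ln(1.42439) = 5.35 × 0.35374 = 1.8925 W/m².
N₂O: 0.120 × (√391 − √278) = 0.120 × (19.7737 − 16.6733) = 0.120 × 3.1004 = 0.3720 W/m².
SF₆: ΔF = 0.00057 × (13 − 0) = 0.00057 × 13 = 0.0074 W/m².
CF₄: Δ = 83 − 39 = 44 ppt = 0.044 ppb; ΔF = 0.090 × 0.044 = 0.0040 W/m².
Total ΔF = 1.8925 + 0.3720 + 0.0074 + 0.0040 = 2.2759 W/m².
ΔT = λ ΔF = 0.87 × 2.28 = 1.9836 K.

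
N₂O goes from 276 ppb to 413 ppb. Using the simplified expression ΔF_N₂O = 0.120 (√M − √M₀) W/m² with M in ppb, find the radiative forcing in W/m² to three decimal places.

N₂O: 0.120 × (√413 − √276) = 0.120 × (20.3224 − 16.6132) = 0.120 × 3.7092 = 0.4451 W/m².

ΔF = 0.445 W/m²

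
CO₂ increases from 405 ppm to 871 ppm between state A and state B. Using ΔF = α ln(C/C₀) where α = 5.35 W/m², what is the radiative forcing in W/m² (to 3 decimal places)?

CO₂: 5.35 × ln(871/405) = 5.35 × ln(2.15062) = 5.35 × 0.76576 = 4.0968 W/m².

ΔF = 4.097 W/m²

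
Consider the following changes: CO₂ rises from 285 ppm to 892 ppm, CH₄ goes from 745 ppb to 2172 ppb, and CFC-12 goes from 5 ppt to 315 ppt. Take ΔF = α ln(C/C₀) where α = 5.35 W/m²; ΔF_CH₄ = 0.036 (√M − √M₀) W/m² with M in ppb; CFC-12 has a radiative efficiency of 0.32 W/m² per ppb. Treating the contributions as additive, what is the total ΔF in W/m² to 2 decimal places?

ΔF = 6.90 W/m²

CO₂: 5.35 × ln(892/285) = 5.35 × ln(3.12982) = 5.35 × 1.14098 = 6.1042 W/m².
CH₄: 0.036 × (√2172 − √745) = 0.036 × (46.6047 − 27.2947) = 0.036 × 19.3100 = 0.6952 W/m².
CFC-12: Δ = 315 − 5 = 310 ppt = 0.310 ppb; ΔF = 0.32 × 0.310 = 0.0992 W/m².
Total ΔF = 6.1042 + 0.6952 + 0.0992 = 6.8986 W/m².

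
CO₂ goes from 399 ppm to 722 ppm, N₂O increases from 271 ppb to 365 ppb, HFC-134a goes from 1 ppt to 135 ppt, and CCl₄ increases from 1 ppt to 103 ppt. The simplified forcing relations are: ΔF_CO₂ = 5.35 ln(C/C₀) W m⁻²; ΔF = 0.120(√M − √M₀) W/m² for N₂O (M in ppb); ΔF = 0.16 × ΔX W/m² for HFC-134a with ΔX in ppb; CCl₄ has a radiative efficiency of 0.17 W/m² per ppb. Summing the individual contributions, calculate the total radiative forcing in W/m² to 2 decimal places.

CO₂: 5.35 × ln(722/399) = 5.35 × ln(1.80952) = 5.35 × 0.59306 = 3.1729 W/m².
N₂O: 0.120 × (√365 − √271) = 0.120 × (19.1050 − 16.4621) = 0.120 × 2.6429 = 0.3171 W/m².
HFC-134a: Δ = 135 − 1 = 134 ppt = 0.134 ppb; ΔF = 0.16 × 0.134 = 0.0214 W/m².
CCl₄: Δ = 103 − 1 = 102 ppt = 0.102 ppb; ΔF = 0.17 × 0.102 = 0.0173 W/m².
Total ΔF = 3.1729 + 0.3171 + 0.0214 + 0.0173 = 3.5287 W/m².

ΔF = 3.53 W/m²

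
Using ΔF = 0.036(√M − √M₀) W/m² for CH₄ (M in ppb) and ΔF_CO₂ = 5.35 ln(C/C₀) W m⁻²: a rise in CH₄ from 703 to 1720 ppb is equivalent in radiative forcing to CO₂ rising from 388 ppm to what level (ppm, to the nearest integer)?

CH₄ forcing: 0.036 × (√1720 − √703) = 0.036 × (41.4729 − 26.5141) = 0.036 × 14.9588 = 0.53852 W/m².
Set 5.35 ln(C/388) = 0.53852: ln(C/388) = 0.53852/5.35 = 0.10066, so C = 388 × e^0.10066 = 388 × 1.10590 = 429.09 ppm.

C ≈ 429 ppm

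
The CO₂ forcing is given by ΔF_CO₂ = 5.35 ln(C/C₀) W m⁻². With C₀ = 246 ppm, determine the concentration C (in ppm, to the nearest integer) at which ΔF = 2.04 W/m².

Set 5.35 ln(C/246) = 2.04, so ln(C/246) = 2.04/5.35 = 0.38131.
Then C/246 = e^0.38131 = 1.46420, giving C = 246 × 1.46420 = 360.19 ppm.

C ≈ 360 ppm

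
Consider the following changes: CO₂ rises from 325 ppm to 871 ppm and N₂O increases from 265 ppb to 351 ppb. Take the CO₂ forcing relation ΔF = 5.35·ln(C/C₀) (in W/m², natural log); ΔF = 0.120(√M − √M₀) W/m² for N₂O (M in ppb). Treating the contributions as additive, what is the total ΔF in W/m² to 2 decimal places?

ΔF = 5.57 W/m²

CO₂: 5.35 × ln(871/325) = 5.35 × ln(2.68000) = 5.35 × 0.98582 = 5.2741 W/m².
N₂O: 0.120 × (√351 − √265) = 0.120 × (18.7350 − 16.2788) = 0.120 × 2.4562 = 0.2947 W/m².
Total ΔF = 5.2741 + 0.2947 = 5.5688 W/m².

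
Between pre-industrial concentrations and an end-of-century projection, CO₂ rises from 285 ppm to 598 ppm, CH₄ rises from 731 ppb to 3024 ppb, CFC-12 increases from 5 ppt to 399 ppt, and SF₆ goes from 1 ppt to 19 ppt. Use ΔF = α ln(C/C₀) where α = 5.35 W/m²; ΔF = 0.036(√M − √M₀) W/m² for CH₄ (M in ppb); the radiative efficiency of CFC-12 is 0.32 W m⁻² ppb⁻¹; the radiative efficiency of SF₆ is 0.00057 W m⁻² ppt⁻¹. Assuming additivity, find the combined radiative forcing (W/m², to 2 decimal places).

CO₂: 5.35 × ln(598/285) = 5.35 × ln(2.09825) = 5.35 × 0.74110 = 3.9649 W/m².
CH₄: 0.036 × (√3024 − √731) = 0.036 × (54.9909 − 27.0370) = 0.036 × 27.9539 = 1.0063 W/m².
CFC-12: Δ = 399 − 5 = 394 ppt = 0.394 ppb; ΔF = 0.32 × 0.394 = 0.1261 W/m².
SF₆: ΔF = 0.00057 × (19 − 1) = 0.00057 × 18 = 0.0103 W/m².
Total ΔF = 3.9649 + 1.0063 + 0.1261 + 0.0103 = 5.1076 W/m².

ΔF = 5.11 W/m²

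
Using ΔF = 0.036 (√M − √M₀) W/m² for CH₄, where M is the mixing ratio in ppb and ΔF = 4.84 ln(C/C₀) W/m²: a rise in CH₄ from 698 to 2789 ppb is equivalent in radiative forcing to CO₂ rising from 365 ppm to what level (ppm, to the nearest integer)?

C ≈ 444 ppm

CH₄ forcing: 0.036 × (√2789 − √698) = 0.036 × (52.8110 − 26.4197) = 0.036 × 26.3913 = 0.95009 W/m².
Set 4.84 ln(C/365) = 0.95009: ln(C/365) = 0.95009/4.84 = 0.19630, so C = 365 × e^0.19630 = 365 × 1.21689 = 444.16 ppm.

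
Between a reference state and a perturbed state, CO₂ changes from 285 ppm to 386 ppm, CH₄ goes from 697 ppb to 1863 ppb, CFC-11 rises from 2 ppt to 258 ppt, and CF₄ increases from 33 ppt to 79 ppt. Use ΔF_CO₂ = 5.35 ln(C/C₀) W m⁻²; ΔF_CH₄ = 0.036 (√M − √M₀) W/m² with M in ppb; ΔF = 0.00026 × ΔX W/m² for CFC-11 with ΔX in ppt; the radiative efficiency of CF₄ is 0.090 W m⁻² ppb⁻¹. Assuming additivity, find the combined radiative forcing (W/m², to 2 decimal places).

ΔF = 2.30 W/m²

CO₂: 5.35 × ln(386/285) = 5.35 × ln(1.35439) = 5.35 × 0.30335 = 1.6229 W/m².
CH₄: 0.036 × (√1863 − √697) = 0.036 × (43.1625 − 26.4008) = 0.036 × 16.7617 = 0.6034 W/m².
CFC-11: ΔF = 0.00026 × (258 − 2) = 0.00026 × 256 = 0.0666 W/m².
CF₄: Δ = 79 − 33 = 46 ppt = 0.046 ppb; ΔF = 0.090 × 0.046 = 0.0041 W/m².
Total ΔF = 1.6229 + 0.6034 + 0.0666 + 0.0041 = 2.2970 W/m².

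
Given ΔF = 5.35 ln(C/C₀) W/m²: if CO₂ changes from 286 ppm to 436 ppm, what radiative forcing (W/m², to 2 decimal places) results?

CO₂: 5.35 × ln(436/286) = 5.35 × ln(1.52448) = 5.35 × 0.42165 = 2.2558 W/m².

ΔF = 2.26 W/m²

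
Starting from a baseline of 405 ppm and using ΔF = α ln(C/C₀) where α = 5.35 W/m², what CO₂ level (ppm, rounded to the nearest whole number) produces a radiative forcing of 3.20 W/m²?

C ≈ 737 ppm

Set 5.35 ln(C/405) = 3.20, so ln(C/405) = 3.20/5.35 = 0.59813.
Then C/405 = e^0.59813 = 1.81871, giving C = 405 × 1.81871 = 736.58 ppm.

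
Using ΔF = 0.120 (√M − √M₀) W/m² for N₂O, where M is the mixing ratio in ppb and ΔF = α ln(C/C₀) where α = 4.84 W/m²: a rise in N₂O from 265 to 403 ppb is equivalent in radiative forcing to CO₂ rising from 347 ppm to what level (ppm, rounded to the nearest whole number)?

N₂O forcing: 0.120 × (√403 − √265) = 0.120 × (20.0749 − 16.2788) = 0.120 × 3.7961 = 0.45553 W/m².
Set 4.84 ln(C/347) = 0.45553: ln(C/347) = 0.45553/4.84 = 0.09412, so C = 347 × e^0.09412 = 347 × 1.09869 = 381.25 ppm.

C ≈ 381 ppm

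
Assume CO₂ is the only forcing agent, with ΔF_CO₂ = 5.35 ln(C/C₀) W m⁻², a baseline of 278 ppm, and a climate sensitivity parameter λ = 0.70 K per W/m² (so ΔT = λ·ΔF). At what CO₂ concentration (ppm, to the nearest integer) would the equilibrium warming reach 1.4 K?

Required forcing: ΔF = ΔT/λ = 1.4/0.70 = 2.0000 W/m².
Then ln(C/278) = ΔF/5.35 = 2.0000/5.35 = 0.37383.
So C = 278 × e^0.37383 = 278 × 1.45329 = 404.01 ppm.

C ≈ 404 ppm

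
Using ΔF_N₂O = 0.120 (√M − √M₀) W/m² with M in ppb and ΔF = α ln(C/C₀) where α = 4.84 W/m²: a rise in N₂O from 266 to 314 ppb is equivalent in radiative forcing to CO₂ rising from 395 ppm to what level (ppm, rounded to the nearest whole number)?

N₂O forcing: 0.120 × (√314 − √266) = 0.120 × (17.7200 − 16.3095) = 0.120 × 1.4105 = 0.16926 W/m².
Set 4.84 ln(C/395) = 0.16926: ln(C/395) = 0.16926/4.84 = 0.03497, so C = 395 × e^0.03497 = 395 × 1.03559 = 409.06 ppm.

C ≈ 409 ppm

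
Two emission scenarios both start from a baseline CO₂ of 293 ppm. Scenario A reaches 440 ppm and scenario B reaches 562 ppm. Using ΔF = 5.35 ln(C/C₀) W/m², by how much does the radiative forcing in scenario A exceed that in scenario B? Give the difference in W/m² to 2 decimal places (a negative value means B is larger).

ΔF_A = 5.35 ln(440/293) = 5.35 × 0.40660 = 2.1753 W/m².
ΔF_B = 5.35 ln(562/293) = 5.35 × 0.65133 = 3.4846 W/m².
Difference: 2.1753 − 3.4846 = -1.3093 W/m².

ΔF_A − ΔF_B = -1.31 W/m²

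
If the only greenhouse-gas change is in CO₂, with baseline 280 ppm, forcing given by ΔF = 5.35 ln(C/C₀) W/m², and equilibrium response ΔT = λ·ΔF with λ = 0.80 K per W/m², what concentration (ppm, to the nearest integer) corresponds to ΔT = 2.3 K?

C ≈ 479 ppm

Required forcing: ΔF = ΔT/λ = 2.3/0.80 = 2.8750 W/m².
Then ln(C/280) = ΔF/5.35 = 2.8750/5.35 = 0.53738.
So C = 280 × e^0.53738 = 280 × 1.71152 = 479.23 ppm.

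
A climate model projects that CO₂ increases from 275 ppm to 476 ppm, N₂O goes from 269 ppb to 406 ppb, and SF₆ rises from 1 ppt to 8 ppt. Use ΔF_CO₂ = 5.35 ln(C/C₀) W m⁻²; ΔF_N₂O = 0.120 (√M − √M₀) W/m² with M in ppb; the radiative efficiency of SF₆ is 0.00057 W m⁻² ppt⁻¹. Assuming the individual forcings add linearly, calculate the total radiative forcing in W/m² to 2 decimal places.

ΔF = 3.39 W/m²

CO₂: 5.35 × ln(476/275) = 5.35 × ln(1.73091) = 5.35 × 0.54865 = 2.9353 W/m².
N₂O: 0.120 × (√406 − √269) = 0.120 × (20.1494 − 16.4012) = 0.120 × 3.7482 = 0.4498 W/m².
SF₆: ΔF = 0.00057 × (8 − 1) = 0.00057 × 7 = 0.0040 W/m².
Total ΔF = 2.9353 + 0.4498 + 0.0040 = 3.3891 W/m².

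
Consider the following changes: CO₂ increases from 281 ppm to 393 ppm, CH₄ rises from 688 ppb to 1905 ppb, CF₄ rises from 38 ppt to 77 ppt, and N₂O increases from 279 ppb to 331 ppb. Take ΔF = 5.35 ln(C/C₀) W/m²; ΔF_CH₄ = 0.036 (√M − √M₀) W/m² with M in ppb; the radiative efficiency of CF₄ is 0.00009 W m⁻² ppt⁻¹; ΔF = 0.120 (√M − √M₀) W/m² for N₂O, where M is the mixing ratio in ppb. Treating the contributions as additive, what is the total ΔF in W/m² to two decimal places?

CO₂: 5.35 × ln(393/281) = 5.35 × ln(1.39858) = 5.35 × 0.33546 = 1.7947 W/m².
CH₄: 0.036 × (√1905 − √688) = 0.036 × (43.6463 − 26.2298) = 0.036 × 17.4165 = 0.6270 W/m².
CF₄: ΔF = 0.00009 × (77 − 38) = 0.00009 × 39 = 0.0035 W/m².
N₂O: 0.120 × (√331 − √279) = 0.120 × (18.1934 − 16.7033) = 0.120 × 1.4901 = 0.1788 W/m².
Total ΔF = 1.7947 + 0.6270 + 0.0035 + 0.1788 = 2.6040 W/m².

ΔF = 2.60 W/m²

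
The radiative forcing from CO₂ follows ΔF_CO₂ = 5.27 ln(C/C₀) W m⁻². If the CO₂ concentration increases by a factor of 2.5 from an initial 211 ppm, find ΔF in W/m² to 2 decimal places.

ΔF = 5.27 × ln(2.5) = 5.27 × 0.91629 = 4.8288 W/m².

ΔF = 4.83 W/m²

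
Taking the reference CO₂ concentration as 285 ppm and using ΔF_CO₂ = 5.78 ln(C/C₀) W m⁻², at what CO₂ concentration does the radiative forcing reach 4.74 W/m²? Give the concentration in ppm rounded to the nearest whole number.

Set 5.78 ln(C/285) = 4.74, so ln(C/285) = 4.74/5.78 = 0.82007.
Then C/285 = e^0.82007 = 2.27066, giving C = 285 × 2.27066 = 647.14 ppm.

C ≈ 647 ppm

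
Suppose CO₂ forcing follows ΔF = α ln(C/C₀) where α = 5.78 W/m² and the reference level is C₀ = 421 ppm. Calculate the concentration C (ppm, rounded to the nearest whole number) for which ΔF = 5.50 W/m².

C ≈ 1090 ppm

Set 5.78 ln(C/421) = 5.50, so ln(C/421) = 5.50/5.78 = 0.95156.
Then C/421 = e^0.95156 = 2.58975, giving C = 421 × 2.58975 = 1090.28 ppm.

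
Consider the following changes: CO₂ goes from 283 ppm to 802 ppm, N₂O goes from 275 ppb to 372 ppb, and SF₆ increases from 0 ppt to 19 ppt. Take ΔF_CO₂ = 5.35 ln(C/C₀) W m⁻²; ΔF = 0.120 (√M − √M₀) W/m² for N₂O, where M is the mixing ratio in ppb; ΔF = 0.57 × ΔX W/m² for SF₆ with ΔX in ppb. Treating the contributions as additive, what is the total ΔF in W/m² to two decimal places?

ΔF = 5.91 W/m²

CO₂: 5.35 × ln(802/283) = 5.35 × ln(2.83392) = 5.35 × 1.04166 = 5.5729 W/m².
N₂O: 0.120 × (√372 − √275) = 0.120 × (19.2873 − 16.5831) = 0.120 × 2.7042 = 0.3245 W/m².
SF₆: Δ = 19 − 0 = 19 ppt = 0.019 ppb; ΔF = 0.57 × 0.019 = 0.0108 W/m².
Total ΔF = 5.5729 + 0.3245 + 0.0108 = 5.9082 W/m².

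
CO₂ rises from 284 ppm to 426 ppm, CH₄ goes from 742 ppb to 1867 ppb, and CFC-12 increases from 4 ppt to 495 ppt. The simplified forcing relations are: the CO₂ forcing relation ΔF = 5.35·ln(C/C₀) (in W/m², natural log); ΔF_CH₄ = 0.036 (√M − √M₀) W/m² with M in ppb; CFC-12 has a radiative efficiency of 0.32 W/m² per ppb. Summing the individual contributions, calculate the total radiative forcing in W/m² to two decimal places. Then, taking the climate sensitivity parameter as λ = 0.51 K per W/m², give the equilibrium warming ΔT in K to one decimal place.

CO₂: 5.35 × ln(426/284) = 5.35 × ln(1.50000) = 5.35 × 0.40547 = 2.1693 W/m².
CH₄: 0.036 × (√1867 − √742) = 0.036 × (43.2088 − 27.2397) = 0.036 × 15.9691 = 0.5749 W/m².
CFC-12: Δ = 495 − 4 = 491 ppt = 0.491 ppb; ΔF = 0.32 × 0.491 = 0.1571 W/m².
Total ΔF = 2.1693 + 0.5749 + 0.1571 = 2.9013 W/m².
ΔT = λ ΔF = 0.51 × 2.90 = 1.4790 K.

ΔF = 2.90 W/m²; ΔT = 1.5 K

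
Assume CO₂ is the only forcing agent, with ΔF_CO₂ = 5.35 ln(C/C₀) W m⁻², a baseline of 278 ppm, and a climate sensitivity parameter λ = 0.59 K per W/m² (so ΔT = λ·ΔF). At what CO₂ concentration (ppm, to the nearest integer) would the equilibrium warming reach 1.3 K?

Required forcing: ΔF = ΔT/λ = 1.3/0.59 = 2.2034 W/m².
Then ln(C/278) = ΔF/5.35 = 2.2034/5.35 = 0.41185.
So C = 278 × e^0.41185 = 278 × 1.50961 = 419.67 ppm.

C ≈ 420 ppm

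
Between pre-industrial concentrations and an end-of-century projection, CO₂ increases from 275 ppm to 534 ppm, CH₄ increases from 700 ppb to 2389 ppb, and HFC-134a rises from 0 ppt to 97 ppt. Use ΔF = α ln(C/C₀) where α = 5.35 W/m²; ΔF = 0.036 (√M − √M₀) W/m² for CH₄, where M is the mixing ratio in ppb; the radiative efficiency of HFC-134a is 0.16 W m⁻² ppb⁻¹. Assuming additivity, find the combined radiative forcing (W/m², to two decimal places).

CO₂: 5.35 × ln(534/275) = 5.35 × ln(1.94182) = 5.35 × 0.66363 = 3.5504 W/m².
CH₄: 0.036 × (√2389 − √700) = 0.036 × (48.8774 − 26.4575) = 0.036 × 22.4199 = 0.8071 W/m².
HFC-134a: Δ = 97 − 0 = 97 ppt = 0.097 ppb; ΔF = 0.16 × 0.097 = 0.0155 W/m².
Total ΔF = 3.5504 + 0.8071 + 0.0155 = 4.3730 W/m².

ΔF = 4.37 W/m²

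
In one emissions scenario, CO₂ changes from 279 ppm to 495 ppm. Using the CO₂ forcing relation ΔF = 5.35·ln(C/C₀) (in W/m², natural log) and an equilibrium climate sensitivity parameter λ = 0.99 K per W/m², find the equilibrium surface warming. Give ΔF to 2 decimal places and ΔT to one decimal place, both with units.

ΔF = 3.07 W/m²; ΔT = 3.0 K

CO₂: 5.35 × ln(495/279) = 5.35 × ln(1.77419) = 5.35 × 0.57334 = 3.0674 W/m².
ΔT = λ ΔF = 0.99 × 3.07 = 3.0393 K.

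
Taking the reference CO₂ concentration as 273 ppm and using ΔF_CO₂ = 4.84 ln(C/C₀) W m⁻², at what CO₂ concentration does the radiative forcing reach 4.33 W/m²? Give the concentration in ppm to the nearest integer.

C ≈ 668 ppm

Set 4.84 ln(C/273) = 4.33, so ln(C/273) = 4.33/4.84 = 0.89463.
Then C/273 = e^0.89463 = 2.44643, giving C = 273 × 2.44643 = 667.88 ppm.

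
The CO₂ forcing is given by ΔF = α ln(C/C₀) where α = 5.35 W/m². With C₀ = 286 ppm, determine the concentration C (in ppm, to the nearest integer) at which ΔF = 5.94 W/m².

Set 5.35 ln(C/286) = 5.94, so ln(C/286) = 5.94/5.35 = 1.11028.
Then C/286 = e^1.11028 = 3.03521, giving C = 286 × 3.03521 = 868.07 ppm.

C ≈ 868 ppm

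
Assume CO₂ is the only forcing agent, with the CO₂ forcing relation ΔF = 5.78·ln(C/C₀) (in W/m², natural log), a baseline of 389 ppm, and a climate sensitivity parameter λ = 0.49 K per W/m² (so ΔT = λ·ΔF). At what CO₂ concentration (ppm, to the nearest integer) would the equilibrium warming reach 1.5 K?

Required forcing: ΔF = ΔT/λ = 1.5/0.49 = 3.0612 W/m².
Then ln(C/389) = ΔF/5.78 = 3.0612/5.78 = 0.52962.
So C = 389 × e^0.52962 = 389 × 1.69829 = 660.63 ppm.

C ≈ 661 ppm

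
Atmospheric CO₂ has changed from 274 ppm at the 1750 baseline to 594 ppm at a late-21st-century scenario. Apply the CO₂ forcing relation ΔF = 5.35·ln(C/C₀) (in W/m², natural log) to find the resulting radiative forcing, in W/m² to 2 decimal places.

ΔF = 4.14 W/m²

CO₂: 5.35 × ln(594/274) = 5.35 × ln(2.16788) = 5.35 × 0.77375 = 4.1396 W/m².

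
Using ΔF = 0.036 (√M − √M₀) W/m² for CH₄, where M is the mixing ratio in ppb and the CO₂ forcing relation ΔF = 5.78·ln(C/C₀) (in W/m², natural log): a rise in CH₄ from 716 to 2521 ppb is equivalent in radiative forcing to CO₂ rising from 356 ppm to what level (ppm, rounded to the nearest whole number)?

C ≈ 412 ppm

CH₄ forcing: 0.036 × (√2521 − √716) = 0.036 × (50.2096 − 26.7582) = 0.036 × 23.4514 = 0.84425 W/m².
Set 5.78 ln(C/356) = 0.84425: ln(C/356) = 0.84425/5.78 = 0.14606, so C = 356 × e^0.14606 = 356 × 1.15727 = 411.99 ppm.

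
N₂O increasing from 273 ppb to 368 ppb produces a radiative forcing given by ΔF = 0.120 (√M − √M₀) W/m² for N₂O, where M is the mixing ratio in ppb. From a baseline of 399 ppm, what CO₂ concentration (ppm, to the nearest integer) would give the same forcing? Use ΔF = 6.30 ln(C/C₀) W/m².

N₂O forcing: 0.120 × (√368 − √273) = 0.120 × (19.1833 − 16.5227) = 0.120 × 2.6606 = 0.31927 W/m².
Set 6.30 ln(C/399) = 0.31927: ln(C/399) = 0.31927/6.30 = 0.05068, so C = 399 × e^0.05068 = 399 × 1.05199 = 419.74 ppm.

C ≈ 420 ppm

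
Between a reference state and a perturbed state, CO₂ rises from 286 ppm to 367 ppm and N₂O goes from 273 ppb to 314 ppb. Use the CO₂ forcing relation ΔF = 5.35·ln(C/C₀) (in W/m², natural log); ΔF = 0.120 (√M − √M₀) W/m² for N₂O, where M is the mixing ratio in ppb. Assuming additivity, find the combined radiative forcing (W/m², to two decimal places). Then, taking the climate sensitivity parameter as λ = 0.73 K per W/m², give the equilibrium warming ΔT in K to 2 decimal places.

CO₂: 5.35 × ln(367/286) = 5.35 × ln(1.28322) = 5.35 × 0.24937 = 1.3341 W/m².
N₂O: 0.120 × (√314 − √273) = 0.120 × (17.7200 − 16.5227) = 0.120 × 1.1973 = 0.1437 W/m².
Total ΔF = 1.3341 + 0.1437 = 1.4778 W/m².
ΔT = λ ΔF = 0.73 × 1.48 = 1.0804 K.

ΔF = 1.48 W/m²; ΔT = 1.08 K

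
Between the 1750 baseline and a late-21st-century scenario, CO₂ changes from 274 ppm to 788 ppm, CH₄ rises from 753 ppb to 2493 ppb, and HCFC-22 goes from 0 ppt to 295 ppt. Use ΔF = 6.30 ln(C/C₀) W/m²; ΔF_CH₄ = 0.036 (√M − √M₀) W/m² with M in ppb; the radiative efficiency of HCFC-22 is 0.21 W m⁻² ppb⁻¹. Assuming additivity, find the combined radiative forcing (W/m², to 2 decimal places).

CO₂: 6.30 × ln(788/274) = 6.30 × ln(2.87591) = 6.30 × 1.05637 = 6.6551 W/m².
CH₄: 0.036 × (√2493 − √753) = 0.036 × (49.9300 − 27.4408) = 0.036 × 22.4892 = 0.8096 W/m².
HCFC-22: Δ = 295 − 0 = 295 ppt = 0.295 ppb; ΔF = 0.21 × 0.295 = 0.0620 W/m².
Total ΔF = 6.6551 + 0.8096 + 0.0620 = 7.5267 W/m².

ΔF = 7.53 W/m²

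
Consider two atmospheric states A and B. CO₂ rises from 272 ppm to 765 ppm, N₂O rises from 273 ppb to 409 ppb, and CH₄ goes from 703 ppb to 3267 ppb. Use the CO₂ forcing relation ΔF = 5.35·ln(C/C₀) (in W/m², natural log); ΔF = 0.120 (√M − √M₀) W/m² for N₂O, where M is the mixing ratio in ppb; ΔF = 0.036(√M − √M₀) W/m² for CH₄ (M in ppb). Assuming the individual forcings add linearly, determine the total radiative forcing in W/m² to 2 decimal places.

CO₂: 5.35 × ln(765/272) = 5.35 × ln(2.81250) = 5.35 × 1.03407 = 5.5323 W/m².
N₂O: 0.120 × (√409 − √273) = 0.120 × (20.2237 − 16.5227) = 0.120 × 3.7010 = 0.4441 W/m².
CH₄: 0.036 × (√3267 − √703) = 0.036 × (57.1577 − 26.5141) = 0.036 × 30.6436 = 1.1032 W/m².
Total ΔF = 5.5323 + 0.4441 + 1.1032 = 7.0796 W/m².

ΔF = 7.08 W/m²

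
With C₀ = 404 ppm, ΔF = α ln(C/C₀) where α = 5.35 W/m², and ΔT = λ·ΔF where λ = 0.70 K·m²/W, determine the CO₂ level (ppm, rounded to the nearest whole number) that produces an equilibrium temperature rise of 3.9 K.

Required forcing: ΔF = ΔT/λ = 3.9/0.70 = 5.5714 W/m².
Then ln(C/404) = ΔF/5.35 = 5.5714/5.35 = 1.04138.
So C = 404 × e^1.04138 = 404 × 2.83312 = 1144.58 ppm.

C ≈ 1145 ppm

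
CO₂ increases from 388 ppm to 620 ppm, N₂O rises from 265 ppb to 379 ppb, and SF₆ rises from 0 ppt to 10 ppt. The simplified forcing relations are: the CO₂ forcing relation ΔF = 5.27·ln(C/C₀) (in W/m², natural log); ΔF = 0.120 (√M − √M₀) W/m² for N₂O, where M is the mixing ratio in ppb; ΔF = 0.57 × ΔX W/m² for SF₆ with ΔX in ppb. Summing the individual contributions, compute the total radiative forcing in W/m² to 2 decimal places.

CO₂: 5.27 × ln(620/388) = 5.27 × ln(1.59794) = 5.27 × 0.46872 = 2.4702 W/m².
N₂O: 0.120 × (√379 − √265) = 0.120 × (19.4679 − 16.2788) = 0.120 × 3.1891 = 0.3827 W/m².
SF₆: Δ = 10 − 0 = 10 ppt = 0.010 ppb; ΔF = 0.57 × 0.010 = 0.0057 W/m².
Total ΔF = 2.4702 + 0.3827 + 0.0057 = 2.8586 W/m².

ΔF = 2.86 W/m²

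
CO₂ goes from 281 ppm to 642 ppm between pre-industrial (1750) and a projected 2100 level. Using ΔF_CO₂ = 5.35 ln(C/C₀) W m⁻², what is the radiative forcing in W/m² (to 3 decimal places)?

ΔF = 4.420 W/m²

CO₂ absorption bands are partially saturated, so forcing scales with the logarithm of the concentration ratio.
CO₂: 5.35 × ln(642/281) = 5.35 × ln(2.28470) = 5.35 × 0.82623 = 4.4203 W/m².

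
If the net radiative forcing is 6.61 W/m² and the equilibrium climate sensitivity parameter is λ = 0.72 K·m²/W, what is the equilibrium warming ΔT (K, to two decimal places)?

ΔT = 4.76 K

ΔT = λ ΔF = 0.72 × 6.61 = 4.7592 K.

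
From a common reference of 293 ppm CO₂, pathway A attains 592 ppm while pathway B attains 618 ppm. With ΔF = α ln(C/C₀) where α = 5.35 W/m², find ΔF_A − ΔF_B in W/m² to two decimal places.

ΔF_A − ΔF_B = -0.23 W/m²

ΔF_A = 5.35 ln(592/293) = 5.35 × 0.70333 = 3.7628 W/m².
ΔF_B = 5.35 ln(618/293) = 5.35 × 0.74632 = 3.9928 W/m².
Difference: 3.7628 − 3.9928 = -0.2300 W/m².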